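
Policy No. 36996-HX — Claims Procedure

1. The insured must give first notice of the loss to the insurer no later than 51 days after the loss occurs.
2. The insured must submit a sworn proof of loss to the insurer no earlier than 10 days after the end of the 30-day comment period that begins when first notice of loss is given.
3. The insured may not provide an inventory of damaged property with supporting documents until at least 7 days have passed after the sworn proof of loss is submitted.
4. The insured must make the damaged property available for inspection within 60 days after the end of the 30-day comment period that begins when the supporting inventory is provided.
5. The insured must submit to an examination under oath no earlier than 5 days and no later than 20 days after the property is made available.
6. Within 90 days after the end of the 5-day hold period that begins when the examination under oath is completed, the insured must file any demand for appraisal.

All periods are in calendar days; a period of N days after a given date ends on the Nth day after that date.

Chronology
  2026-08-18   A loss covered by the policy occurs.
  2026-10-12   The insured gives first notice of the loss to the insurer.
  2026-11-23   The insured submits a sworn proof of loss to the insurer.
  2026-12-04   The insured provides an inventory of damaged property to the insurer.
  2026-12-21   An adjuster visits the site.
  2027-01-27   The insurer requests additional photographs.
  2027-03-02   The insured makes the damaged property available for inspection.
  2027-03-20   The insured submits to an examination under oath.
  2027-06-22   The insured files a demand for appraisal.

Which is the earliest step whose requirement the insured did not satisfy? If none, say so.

Step 1 — counting 51 days from 2026-08-18 (when the loss occurs) gives a deadline of 2026-10-08; 2026-10-12 misses that deadline by 4 days.

Step 1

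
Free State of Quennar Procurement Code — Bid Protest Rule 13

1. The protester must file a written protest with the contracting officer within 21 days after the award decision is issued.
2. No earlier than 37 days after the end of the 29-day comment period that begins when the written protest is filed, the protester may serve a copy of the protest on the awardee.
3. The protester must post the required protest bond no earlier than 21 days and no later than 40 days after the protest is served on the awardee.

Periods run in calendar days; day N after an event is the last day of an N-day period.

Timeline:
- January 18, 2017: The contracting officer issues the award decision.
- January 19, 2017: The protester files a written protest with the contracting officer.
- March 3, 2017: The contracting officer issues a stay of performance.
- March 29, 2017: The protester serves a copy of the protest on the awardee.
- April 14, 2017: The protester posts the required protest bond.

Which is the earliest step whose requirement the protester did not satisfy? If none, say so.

Step 3

Step 1: 21 days after January 18, 2017 (when the award decision is issued) is February 8, 2017; January 19, 2017 is within that limit.
Step 2: the earliest permitted date is 37 days after February 17, 2017 (end of the 29-day comment period, which began when the written protest is filed on January 19, 2017), i.e. March 26, 2017; done March 29, 2017 — permitted.
Step 3: the window is 21–40 days after March 29, 2017 (when the protest is served on the awardee), so April 19, 2017 through May 8, 2017; April 14, 2017 is 5 days too early.
The analysis stops there.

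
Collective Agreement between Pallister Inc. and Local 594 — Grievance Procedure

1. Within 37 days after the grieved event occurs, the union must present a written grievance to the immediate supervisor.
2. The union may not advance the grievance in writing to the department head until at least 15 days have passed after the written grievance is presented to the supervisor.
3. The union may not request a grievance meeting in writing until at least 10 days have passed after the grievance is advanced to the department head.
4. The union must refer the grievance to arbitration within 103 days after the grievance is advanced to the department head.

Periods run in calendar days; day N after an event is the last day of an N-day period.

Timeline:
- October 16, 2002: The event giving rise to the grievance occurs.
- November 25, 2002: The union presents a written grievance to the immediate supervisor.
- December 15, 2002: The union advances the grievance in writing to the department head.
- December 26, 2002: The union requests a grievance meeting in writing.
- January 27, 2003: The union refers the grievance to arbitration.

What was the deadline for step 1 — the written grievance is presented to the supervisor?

November 22, 2002

Step 1 runs from October 16, 2002, when the grieved event occurs. 37 days after October 16, 2002 is November 22, 2002.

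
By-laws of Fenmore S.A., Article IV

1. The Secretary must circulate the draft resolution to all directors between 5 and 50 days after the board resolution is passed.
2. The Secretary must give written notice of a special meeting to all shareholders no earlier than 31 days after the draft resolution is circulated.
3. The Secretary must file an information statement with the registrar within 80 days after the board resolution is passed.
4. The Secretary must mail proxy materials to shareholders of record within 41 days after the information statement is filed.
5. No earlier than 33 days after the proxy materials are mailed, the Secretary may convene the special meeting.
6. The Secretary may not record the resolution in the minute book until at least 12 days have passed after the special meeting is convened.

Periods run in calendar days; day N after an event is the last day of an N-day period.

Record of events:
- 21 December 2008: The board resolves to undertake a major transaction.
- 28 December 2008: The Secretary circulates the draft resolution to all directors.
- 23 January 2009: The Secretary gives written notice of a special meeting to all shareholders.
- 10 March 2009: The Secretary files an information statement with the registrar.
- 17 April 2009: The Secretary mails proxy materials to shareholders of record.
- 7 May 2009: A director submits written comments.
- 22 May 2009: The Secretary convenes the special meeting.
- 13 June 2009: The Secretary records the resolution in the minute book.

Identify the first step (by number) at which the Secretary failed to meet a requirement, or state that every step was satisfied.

Step 2

Step 1 — 5 and 50 days from 21 December 2008 (when the board resolution is passed) are 26 December 2008 and 9 February 2009 respectively; done 28 December 2008 — within the window.
Step 2 — must wait 31 days from 28 December 2008 (when the draft resolution is circulated), so not before 28 January 2009; acted on 23 January 2009, 5 days prematurely.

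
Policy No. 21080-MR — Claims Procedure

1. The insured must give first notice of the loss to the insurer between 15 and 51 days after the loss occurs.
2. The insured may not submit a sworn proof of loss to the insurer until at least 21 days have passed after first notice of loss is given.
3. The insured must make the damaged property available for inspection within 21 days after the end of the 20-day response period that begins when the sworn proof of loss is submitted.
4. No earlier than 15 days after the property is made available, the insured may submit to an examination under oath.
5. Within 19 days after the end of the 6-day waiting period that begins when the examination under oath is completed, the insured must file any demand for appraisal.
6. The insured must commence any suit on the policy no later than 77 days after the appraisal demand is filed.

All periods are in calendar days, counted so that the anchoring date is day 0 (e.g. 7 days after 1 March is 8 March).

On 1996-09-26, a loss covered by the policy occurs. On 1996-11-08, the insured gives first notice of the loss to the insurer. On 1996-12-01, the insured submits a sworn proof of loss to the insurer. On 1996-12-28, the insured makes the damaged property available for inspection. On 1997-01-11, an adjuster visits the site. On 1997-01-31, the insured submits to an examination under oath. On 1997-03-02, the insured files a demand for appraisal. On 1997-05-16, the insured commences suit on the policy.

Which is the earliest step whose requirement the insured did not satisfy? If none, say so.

Step 5

Step 1: the window is 15–51 days after 1996-09-26 (when the loss occurs), so 1996-10-11 through 1996-11-16; done 1996-11-08 — within the window.
Step 2: the earliest permitted date is 21 days after 1996-11-08 (when first notice of loss is given), i.e. 1996-11-29; done 1996-12-01, after the minimum wait.
Step 3: 21 days after 1996-12-21 (end of the 20-day response period, which began when the sworn proof of loss is submitted on 1996-12-01) is 1997-01-11; completed 1996-12-28, before the deadline.
Step 4: the earliest permitted date is 15 days after 1996-12-28 (when the property is made available), i.e. 1997-01-12; done 1997-01-31 — permitted.
Step 5: 19 days after 1997-02-06 (end of the 6-day waiting period, which began when the examination under oath is completed on 1997-01-31) is 1997-02-25; not done until 1997-03-02, 5 days after the deadline.
That is the first point of non-compliance.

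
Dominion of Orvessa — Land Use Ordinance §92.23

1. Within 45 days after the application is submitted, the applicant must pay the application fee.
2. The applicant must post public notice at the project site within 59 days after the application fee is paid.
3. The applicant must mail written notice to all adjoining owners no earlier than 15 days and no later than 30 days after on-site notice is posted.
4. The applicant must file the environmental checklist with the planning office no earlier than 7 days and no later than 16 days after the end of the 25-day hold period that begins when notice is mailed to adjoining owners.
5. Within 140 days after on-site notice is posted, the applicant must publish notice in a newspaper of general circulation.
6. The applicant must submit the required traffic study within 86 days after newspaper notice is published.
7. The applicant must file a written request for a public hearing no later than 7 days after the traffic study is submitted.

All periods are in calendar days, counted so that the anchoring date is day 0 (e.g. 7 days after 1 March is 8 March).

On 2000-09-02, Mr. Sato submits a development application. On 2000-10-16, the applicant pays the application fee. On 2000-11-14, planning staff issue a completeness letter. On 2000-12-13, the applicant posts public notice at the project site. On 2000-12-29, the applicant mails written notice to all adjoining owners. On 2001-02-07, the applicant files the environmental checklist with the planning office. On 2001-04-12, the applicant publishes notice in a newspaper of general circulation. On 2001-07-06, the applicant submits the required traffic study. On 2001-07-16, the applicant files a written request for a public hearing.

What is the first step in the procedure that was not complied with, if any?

Step 1 — counting 45 days from 2000-09-02 (when the application is submitted) gives a deadline of 2000-10-17; done 2000-10-16 — timely.
Step 2 — counting 59 days from 2000-10-16 (when the application fee is paid) gives a deadline of 2000-12-14; 2000-12-13 is within that limit.
Step 3 — 15 and 30 days from 2000-12-13 (when on-site notice is posted) are 2000-12-28 and 2001-01-12 respectively; 2000-12-29 falls inside that range.
Step 4 — 7 and 16 days from 2001-01-23 (end of the 25-day hold period, which began when notice is mailed to adjoining owners on 2000-12-29) are 2001-01-30 and 2001-02-08 respectively; done 2001-02-07 — within the window.
Step 5 — counting 140 days from 2000-12-13 (when on-site notice is posted) gives a deadline of 2001-05-02; 2001-04-12 is within that limit.
Step 6 — counting 86 days from 2001-04-12 (when newspaper notice is published) gives a deadline of 2001-07-07; done 2001-07-06 — timely.
Step 7 — counting 7 days from 2001-07-06 (when the traffic study is submitted) gives a deadline of 2001-07-13; not done until 2001-07-16, 3 days after the deadline.
No need to go further; step 7 was not satisfied.

Step 7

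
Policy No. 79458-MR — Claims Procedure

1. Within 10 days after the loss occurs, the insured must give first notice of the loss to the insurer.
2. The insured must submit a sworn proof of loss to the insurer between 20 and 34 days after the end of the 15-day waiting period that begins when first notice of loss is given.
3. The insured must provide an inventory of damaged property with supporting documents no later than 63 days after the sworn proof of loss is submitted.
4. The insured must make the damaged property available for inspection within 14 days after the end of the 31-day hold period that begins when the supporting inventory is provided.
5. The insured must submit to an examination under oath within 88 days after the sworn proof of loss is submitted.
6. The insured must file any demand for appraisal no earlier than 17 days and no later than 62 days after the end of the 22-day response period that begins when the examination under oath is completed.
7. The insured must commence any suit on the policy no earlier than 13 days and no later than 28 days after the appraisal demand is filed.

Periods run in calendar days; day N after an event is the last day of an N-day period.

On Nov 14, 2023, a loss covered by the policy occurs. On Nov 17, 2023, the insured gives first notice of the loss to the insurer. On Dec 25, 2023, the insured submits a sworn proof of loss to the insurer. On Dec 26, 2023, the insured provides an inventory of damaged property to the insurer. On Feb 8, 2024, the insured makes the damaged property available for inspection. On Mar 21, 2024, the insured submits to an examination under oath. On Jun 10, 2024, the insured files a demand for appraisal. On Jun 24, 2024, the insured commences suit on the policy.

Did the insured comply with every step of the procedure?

(1) due by Nov 14, 2023 + 10 days = Nov 24, 2023; done Nov 17, 2023 — timely.
(2) the permitted window runs from Dec 2, 2023 + 20 = Dec 22, 2023 to Dec 2, 2023 + 34 = Jan 5, 2024; done Dec 25, 2023, which is between those dates.
(3) due by Dec 25, 2023 + 63 days = Feb 26, 2024; done Dec 26, 2023 — timely.
(4) due by Jan 26, 2024 + 14 days = Feb 9, 2024; completed Feb 8, 2024, before the deadline.
(5) due by Dec 25, 2023 + 88 days = Mar 22, 2024; done Mar 21, 2024 — timely.
(6) the permitted window runs from Apr 12, 2024 + 17 = Apr 29, 2024 to Apr 12, 2024 + 62 = Jun 13, 2024; Jun 10, 2024 falls inside that range.
(7) the permitted window runs from Jun 10, 2024 + 13 = Jun 23, 2024 to Jun 10, 2024 + 28 = Jul 8, 2024; Jun 24, 2024 falls inside that range.

Yes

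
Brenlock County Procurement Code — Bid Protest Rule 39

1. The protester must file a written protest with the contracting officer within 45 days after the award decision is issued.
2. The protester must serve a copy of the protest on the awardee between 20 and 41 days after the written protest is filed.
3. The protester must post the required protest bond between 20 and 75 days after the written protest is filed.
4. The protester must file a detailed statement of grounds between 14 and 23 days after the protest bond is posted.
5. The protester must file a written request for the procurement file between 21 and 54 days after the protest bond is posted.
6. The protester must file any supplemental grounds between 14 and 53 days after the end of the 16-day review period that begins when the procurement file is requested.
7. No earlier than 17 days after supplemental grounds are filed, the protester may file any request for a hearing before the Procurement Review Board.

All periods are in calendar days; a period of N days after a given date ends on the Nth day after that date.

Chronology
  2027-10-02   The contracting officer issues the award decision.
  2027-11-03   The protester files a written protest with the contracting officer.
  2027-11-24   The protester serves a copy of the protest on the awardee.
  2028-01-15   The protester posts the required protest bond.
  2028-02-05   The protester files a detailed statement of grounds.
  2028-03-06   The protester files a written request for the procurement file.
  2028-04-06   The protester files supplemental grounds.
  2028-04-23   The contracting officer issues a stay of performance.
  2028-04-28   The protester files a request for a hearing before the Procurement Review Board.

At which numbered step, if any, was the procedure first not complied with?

None — every step was satisfied

Step 1 — counting 45 days from 2027-10-02 (when the award decision is issued) gives a deadline of 2027-11-16; completed 2027-11-03, before the deadline.
Step 2 — 20 and 41 days from 2027-11-03 (when the written protest is filed) are 2027-11-23 and 2027-12-14 respectively; done 2027-11-24 — within the window.
Step 3 — 20 and 75 days from 2027-11-03 (when the written protest is filed) are 2027-11-23 and 2028-01-17 respectively; 2028-01-15 falls inside that range.
Step 4 — 14 and 23 days from 2028-01-15 (when the protest bond is posted) are 2028-01-29 and 2028-02-07 respectively; 2028-02-05 falls inside that range.
Step 5 — 21 and 54 days from 2028-01-15 (when the protest bond is posted) are 2028-02-05 and 2028-03-09 respectively; done 2028-03-06, which is between those dates.
Step 6 — 14 and 53 days from 2028-03-22 (end of the 16-day review period, which began when the procurement file is requested on 2028-03-06) are 2028-04-05 and 2028-05-14 respectively; done 2028-04-06, which is between those dates.
Step 7 — must wait 17 days from 2028-04-06 (when supplemental grounds are filed), so not before 2028-04-23; done 2028-04-28, after the minimum wait.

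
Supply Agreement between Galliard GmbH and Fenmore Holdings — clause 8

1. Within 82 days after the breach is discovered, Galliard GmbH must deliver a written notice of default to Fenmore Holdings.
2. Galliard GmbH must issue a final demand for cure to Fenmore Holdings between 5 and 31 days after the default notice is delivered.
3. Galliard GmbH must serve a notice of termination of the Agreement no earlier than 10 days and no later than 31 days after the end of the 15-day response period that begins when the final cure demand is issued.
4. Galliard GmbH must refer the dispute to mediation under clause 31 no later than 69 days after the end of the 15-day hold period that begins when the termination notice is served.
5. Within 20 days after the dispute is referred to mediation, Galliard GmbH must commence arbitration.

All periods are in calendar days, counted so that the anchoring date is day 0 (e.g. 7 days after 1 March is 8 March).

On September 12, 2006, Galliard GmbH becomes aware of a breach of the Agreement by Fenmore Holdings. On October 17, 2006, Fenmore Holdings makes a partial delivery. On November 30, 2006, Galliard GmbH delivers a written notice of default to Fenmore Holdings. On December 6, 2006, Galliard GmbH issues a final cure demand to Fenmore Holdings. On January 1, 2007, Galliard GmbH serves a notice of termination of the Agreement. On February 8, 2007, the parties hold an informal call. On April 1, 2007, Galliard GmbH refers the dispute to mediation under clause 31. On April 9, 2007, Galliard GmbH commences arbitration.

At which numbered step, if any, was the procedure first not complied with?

Step 1 — counting 82 days from September 12, 2006 (when the breach is discovered) gives a deadline of December 3, 2006; completed November 30, 2006, before the deadline.
Step 2 — 5 and 31 days from November 30, 2006 (when the default notice is delivered) are December 5, 2006 and December 31, 2006 respectively; done December 6, 2006 — within the window.
Step 3 — 10 and 31 days from December 21, 2006 (end of the 15-day response period, which began when the final cure demand is issued on December 6, 2006) are December 31, 2006 and January 21, 2007 respectively; done January 1, 2007, which is between those dates.
Step 4 — counting 69 days from January 16, 2007 (end of the 15-day hold period, which began when the termination notice is served on January 1, 2007) gives a deadline of March 26, 2007; not done until April 1, 2007, 6 days after the deadline.
Later steps need not be reached.

Step 4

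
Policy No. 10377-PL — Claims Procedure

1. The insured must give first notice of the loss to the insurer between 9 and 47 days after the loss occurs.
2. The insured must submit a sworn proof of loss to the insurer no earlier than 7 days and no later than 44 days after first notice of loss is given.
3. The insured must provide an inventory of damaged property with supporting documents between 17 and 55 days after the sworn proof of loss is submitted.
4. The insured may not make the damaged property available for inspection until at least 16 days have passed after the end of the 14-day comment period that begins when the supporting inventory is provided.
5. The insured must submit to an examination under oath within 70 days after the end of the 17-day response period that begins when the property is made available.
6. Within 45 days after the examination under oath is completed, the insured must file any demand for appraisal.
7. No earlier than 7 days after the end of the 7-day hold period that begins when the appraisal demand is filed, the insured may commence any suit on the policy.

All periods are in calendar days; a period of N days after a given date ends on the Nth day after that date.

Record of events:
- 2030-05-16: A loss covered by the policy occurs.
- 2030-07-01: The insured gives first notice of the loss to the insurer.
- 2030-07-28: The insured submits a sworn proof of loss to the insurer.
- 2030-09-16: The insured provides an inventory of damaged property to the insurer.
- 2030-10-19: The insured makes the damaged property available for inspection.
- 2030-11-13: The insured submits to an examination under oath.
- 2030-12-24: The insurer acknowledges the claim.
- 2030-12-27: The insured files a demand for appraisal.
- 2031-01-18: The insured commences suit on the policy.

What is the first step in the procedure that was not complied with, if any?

None — every step was satisfied

(1) the permitted window runs from 2030-05-16 + 9 = 2030-05-25 to 2030-05-16 + 47 = 2030-07-02; done 2030-07-01, which is between those dates.
(2) the permitted window runs from 2030-07-01 + 7 = 2030-07-08 to 2030-07-01 + 44 = 2030-08-14; 2030-07-28 falls inside that range.
(3) the permitted window runs from 2030-07-28 + 17 = 2030-08-14 to 2030-07-28 + 55 = 2030-09-21; done 2030-09-16 — within the window.
(4) permitted from 2030-09-30 + 16 days = 2030-10-16 onward; done 2030-10-19 — permitted.
(5) due by 2030-11-05 + 70 days = 2031-01-14; completed 2030-11-13, before the deadline.
(6) due by 2030-11-13 + 45 days = 2030-12-28; completed 2030-12-27, before the deadline.
(7) permitted from 2031-01-03 + 7 days = 2031-01-10 onward; done 2031-01-18 — permitted.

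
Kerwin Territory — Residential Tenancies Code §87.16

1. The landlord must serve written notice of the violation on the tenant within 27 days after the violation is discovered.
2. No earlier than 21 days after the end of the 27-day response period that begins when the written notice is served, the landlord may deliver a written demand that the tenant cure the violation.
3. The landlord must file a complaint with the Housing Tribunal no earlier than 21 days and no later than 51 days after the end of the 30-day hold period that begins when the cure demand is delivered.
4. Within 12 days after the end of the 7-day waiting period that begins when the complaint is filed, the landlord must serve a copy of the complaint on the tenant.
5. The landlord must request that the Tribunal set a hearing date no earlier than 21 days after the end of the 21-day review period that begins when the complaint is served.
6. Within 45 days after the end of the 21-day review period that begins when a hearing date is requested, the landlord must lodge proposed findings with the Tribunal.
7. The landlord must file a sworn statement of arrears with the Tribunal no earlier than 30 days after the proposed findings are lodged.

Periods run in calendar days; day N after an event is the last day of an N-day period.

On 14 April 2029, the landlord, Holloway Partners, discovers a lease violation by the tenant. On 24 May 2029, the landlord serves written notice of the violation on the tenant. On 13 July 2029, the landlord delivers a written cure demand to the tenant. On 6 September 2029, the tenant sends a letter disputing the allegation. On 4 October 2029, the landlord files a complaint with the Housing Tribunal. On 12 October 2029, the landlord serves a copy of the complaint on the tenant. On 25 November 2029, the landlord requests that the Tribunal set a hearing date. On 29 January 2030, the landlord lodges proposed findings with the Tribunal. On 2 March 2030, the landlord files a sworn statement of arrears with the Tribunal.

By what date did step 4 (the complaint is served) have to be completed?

The complaint is filed on 4 October 2029; the 7-day waiting period therefore ends 11 October 2029, and step 4 runs from that date. 12 days after 11 October 2029 is 23 October 2029.

23 October 2029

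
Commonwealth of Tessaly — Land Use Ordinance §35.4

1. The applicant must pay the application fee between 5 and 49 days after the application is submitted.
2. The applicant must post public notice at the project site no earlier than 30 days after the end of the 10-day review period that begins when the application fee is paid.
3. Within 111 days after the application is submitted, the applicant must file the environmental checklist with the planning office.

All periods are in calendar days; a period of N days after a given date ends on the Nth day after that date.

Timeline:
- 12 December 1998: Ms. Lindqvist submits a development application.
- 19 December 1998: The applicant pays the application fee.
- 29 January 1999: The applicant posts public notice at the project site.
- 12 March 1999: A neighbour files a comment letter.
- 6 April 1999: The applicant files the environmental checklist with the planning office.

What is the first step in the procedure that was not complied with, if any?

Step 3

Step 1 — 5 and 49 days from 12 December 1998 (when the application is submitted) are 17 December 1998 and 30 January 1999 respectively; 19 December 1998 falls inside that range.
Step 2 — must wait 30 days from 29 December 1998 (end of the 10-day review period, which began when the application fee is paid on 19 December 1998), so not before 28 January 1999; 29 January 1999 is on or after that date.
Step 3 — counting 111 days from 12 December 1998 (when the application is submitted) gives a deadline of 2 April 1999; done 6 April 1999 — 4 days late.
The analysis stops there.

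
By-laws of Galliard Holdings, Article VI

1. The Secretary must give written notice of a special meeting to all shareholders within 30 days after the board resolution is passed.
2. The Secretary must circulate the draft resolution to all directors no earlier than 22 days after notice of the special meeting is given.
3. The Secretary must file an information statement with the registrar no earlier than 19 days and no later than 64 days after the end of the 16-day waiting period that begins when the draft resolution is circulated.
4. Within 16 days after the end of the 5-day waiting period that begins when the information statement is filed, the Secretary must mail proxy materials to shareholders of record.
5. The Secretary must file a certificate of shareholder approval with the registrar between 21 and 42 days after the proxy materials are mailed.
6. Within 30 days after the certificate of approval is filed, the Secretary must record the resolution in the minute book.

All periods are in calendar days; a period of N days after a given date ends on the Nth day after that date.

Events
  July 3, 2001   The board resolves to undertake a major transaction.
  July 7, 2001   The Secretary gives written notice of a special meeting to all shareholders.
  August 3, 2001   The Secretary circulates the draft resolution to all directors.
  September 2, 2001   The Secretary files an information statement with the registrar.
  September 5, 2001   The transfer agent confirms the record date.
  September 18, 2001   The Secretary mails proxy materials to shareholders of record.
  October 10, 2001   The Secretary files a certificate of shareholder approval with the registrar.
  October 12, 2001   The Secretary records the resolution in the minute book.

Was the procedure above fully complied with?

No

Step 1: 30 days after July 3, 2001 (when the board resolution is passed) is August 2, 2001; completed July 7, 2001, before the deadline.
Step 2: the earliest permitted date is 22 days after July 7, 2001 (when notice of the special meeting is given), i.e. July 29, 2001; August 3, 2001 is on or after that date.
Step 3: the window is 19–64 days after August 19, 2001 (end of the 16-day waiting period, which began when the draft resolution is circulated on August 3, 2001), so September 7, 2001 through October 22, 2001; September 2, 2001 is 5 days too early.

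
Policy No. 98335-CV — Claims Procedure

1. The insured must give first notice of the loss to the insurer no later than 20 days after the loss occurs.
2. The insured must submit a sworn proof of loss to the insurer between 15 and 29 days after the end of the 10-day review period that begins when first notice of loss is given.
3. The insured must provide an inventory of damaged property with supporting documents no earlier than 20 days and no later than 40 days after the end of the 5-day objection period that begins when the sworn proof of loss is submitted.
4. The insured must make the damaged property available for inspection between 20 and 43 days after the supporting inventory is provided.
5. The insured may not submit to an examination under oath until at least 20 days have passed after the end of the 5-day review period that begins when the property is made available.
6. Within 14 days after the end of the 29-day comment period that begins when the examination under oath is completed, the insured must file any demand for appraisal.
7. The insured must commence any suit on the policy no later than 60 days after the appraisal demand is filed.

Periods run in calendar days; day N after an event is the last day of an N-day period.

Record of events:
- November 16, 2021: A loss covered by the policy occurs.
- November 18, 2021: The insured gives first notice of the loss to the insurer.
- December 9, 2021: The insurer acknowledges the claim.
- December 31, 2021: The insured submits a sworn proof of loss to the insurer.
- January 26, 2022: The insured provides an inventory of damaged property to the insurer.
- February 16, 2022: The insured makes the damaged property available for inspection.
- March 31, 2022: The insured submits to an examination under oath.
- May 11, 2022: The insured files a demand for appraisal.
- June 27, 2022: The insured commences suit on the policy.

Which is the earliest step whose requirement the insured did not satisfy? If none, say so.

Step 2

(1) due by November 16, 2021 + 20 days = December 6, 2021; November 18, 2021 is within that limit.
(2) the permitted window runs from November 28, 2021 + 15 = December 13, 2021 to November 28, 2021 + 29 = December 27, 2021; December 31, 2021 is 4 days past the end of the window.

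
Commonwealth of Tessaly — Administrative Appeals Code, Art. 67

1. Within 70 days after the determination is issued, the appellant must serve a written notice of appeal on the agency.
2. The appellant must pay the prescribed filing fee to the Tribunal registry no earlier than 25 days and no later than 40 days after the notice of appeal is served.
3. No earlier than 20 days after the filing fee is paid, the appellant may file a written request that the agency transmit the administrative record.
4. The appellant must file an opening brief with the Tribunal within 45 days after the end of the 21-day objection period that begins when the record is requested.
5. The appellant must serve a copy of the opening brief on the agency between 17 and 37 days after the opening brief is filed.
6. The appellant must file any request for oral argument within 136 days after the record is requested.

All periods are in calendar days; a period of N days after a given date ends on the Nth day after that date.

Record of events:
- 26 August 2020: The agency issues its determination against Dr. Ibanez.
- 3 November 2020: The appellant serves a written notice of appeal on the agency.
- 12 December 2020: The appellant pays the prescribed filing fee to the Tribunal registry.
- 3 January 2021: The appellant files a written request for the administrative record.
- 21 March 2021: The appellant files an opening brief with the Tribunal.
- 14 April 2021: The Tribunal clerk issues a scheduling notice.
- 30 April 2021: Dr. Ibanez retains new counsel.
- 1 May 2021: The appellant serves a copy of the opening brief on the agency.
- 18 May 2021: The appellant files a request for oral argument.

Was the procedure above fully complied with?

Step 1 — counting 70 days from 26 August 2020 (when the determination is issued) gives a deadline of 4 November 2020; 3 November 2020 is within that limit.
Step 2 — 25 and 40 days from 3 November 2020 (when the notice of appeal is served) are 28 November 2020 and 13 December 2020 respectively; 12 December 2020 falls inside that range.
Step 3 — must wait 20 days from 12 December 2020 (when the filing fee is paid), so not before 1 January 2021; 3 January 2021 is on or after that date.
Step 4 — counting 45 days from 24 January 2021 (end of the 21-day objection period, which began when the record is requested on 3 January 2021) gives a deadline of 10 March 2021; done 21 March 2021 — 11 days late.
The procedure was therefore not followed at step 4.

No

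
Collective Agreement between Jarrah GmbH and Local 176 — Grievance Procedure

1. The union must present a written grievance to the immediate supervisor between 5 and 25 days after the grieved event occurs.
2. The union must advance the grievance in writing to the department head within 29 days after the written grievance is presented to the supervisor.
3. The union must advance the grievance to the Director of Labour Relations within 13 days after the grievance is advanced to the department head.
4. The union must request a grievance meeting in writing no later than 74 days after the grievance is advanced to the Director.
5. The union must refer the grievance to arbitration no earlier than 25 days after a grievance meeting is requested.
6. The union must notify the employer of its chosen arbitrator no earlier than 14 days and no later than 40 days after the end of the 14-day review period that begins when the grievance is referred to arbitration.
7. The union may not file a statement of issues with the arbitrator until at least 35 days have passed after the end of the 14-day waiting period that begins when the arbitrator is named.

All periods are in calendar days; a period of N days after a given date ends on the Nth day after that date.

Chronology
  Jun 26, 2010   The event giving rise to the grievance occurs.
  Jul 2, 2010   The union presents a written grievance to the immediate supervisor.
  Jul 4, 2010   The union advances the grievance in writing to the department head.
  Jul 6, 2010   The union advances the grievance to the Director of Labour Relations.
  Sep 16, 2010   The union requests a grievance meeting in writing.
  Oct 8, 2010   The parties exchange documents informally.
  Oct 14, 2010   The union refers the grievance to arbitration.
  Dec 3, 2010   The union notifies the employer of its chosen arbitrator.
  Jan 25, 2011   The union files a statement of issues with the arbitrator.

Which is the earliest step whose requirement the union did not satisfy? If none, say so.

Step 1 — 5 and 25 days from Jun 26, 2010 (when the grieved event occurs) are Jul 1, 2010 and Jul 21, 2010 respectively; done Jul 2, 2010, which is between those dates.
Step 2 — counting 29 days from Jul 2, 2010 (when the written grievance is presented to the supervisor) gives a deadline of Jul 31, 2010; Jul 4, 2010 is within that limit.
Step 3 — counting 13 days from Jul 4, 2010 (when the grievance is advanced to the department head) gives a deadline of Jul 17, 2010; completed Jul 6, 2010, before the deadline.
Step 4 — counting 74 days from Jul 6, 2010 (when the grievance is advanced to the Director) gives a deadline of Sep 18, 2010; completed Sep 16, 2010, before the deadline.
Step 5 — must wait 25 days from Sep 16, 2010 (when a grievance meeting is requested), so not before Oct 11, 2010; done Oct 14, 2010 — permitted.
Step 6 — 14 and 40 days from Oct 28, 2010 (end of the 14-day review period, which began when the grievance is referred to arbitration on Oct 14, 2010) are Nov 11, 2010 and Dec 7, 2010 respectively; Dec 3, 2010 falls inside that range.
Step 7 — must wait 35 days from Dec 17, 2010 (end of the 14-day waiting period, which began when the arbitrator is named on Dec 3, 2010), so not before Jan 21, 2011; done Jan 25, 2011, after the minimum wait.

None — every step was satisfied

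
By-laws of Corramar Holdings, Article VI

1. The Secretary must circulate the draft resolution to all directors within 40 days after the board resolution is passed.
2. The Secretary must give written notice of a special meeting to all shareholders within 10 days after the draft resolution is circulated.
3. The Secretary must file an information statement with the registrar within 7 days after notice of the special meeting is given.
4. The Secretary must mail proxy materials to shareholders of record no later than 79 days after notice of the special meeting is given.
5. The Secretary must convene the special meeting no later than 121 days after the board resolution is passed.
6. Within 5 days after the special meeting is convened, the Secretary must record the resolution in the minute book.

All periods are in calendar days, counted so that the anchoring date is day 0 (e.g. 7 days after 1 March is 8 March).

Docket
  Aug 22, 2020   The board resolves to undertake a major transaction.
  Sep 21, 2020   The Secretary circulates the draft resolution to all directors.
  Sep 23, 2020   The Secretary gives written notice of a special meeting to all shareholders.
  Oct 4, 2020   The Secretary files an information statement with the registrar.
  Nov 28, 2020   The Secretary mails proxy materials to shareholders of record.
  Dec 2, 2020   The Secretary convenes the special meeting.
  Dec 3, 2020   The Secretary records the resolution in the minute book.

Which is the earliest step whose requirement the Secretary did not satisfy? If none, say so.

Step 3

Step 1: 40 days after Aug 22, 2020 (when the board resolution is passed) is Oct 1, 2020; completed Sep 21, 2020, before the deadline.
Step 2: 10 days after Sep 21, 2020 (when the draft resolution is circulated) is Oct 1, 2020; Sep 23, 2020 is within that limit.
Step 3: 7 days after Sep 23, 2020 (when notice of the special meeting is given) is Sep 30, 2020; Oct 4, 2020 misses that deadline by 4 days.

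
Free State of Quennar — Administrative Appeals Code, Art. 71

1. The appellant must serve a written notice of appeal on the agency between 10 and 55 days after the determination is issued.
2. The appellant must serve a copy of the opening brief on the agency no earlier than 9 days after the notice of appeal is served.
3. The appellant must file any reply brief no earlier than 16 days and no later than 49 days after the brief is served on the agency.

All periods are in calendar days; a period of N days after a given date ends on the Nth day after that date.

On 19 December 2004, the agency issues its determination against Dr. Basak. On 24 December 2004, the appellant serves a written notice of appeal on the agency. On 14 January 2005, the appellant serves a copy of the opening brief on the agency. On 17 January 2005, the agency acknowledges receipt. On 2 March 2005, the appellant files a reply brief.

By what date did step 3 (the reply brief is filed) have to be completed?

Step 3 runs from 14 January 2005, when the brief is served on the agency. The window is 16–49 days after 14 January 2005; it closes on 4 March 2005.

4 March 2005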